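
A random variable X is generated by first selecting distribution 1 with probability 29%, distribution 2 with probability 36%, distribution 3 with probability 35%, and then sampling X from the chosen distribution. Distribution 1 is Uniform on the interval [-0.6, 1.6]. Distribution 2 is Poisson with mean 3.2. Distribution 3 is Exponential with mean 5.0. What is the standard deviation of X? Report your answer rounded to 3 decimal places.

Per component, 1: μ=0.5, E[X²]=0.653333; 2: μ=3.2, E[X²]=13.44; 3: μ=5, E[X²]=50.
E[X] = 0.29·0.5 + 0.36·3.2 + 0.35·5 = 3.047.
E[X²] = 0.29·0.653333 + 0.36·13.44 + 0.35·50 = 22.5279.
Var(X) = E[X²] − (E[X])² = 22.5279 − 9.28421 = 13.2437.
SD(X) = √13.2437 = 3.63918.

3.639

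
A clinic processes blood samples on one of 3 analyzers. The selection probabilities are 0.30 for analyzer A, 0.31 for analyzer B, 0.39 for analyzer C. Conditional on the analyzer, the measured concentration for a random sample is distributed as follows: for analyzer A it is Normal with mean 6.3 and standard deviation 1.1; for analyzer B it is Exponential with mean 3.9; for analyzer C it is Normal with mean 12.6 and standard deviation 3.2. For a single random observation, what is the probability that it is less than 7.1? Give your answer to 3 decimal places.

0.506

Conditional on each analyzer, P(X < 7.1): A: 0.766471; B: 0.838057; C: 0.04283.
By total probability, P(X < 7.1) = 0.3·0.766471 + 0.31·0.838057 + 0.39·0.04283 = 0.506443.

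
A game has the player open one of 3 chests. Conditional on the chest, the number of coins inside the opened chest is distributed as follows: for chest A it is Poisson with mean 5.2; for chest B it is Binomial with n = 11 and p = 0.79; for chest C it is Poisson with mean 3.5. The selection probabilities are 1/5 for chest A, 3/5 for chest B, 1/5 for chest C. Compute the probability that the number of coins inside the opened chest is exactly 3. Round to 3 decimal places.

0.069

Conditional on each chest, P(X = 3): A: 0.129279; B: 0.000307694; C: 0.215785.
By total probability, P(X = 3) = 0.2·0.129279 + 0.6·0.000307694 + 0.2·0.215785 = 0.0691975.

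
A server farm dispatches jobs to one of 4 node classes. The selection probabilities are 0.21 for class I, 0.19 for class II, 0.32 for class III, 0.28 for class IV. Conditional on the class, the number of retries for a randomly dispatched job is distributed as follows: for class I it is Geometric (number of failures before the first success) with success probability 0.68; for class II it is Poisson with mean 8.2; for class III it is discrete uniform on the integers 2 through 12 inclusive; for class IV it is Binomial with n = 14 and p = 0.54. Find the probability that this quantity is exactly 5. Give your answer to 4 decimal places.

Conditional on each class, P(X = 5): I: 0.0022817; II: 0.0848542; III: 0.0909091; IV: 0.0847722.
By total probability, P(X = 5) = 0.21·0.0022817 + 0.19·0.0848542 + 0.32·0.0909091 + 0.28·0.0847722 = 0.0694286.

0.0694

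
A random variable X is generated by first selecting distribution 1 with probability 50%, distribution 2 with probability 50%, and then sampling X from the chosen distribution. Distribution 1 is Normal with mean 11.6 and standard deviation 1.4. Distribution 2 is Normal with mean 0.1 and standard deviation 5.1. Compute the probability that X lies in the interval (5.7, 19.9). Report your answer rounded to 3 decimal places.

Conditional on each component, P(5.7 < X < 19.9): 1: 0.999987; 2: 0.136042.
By total probability, P(5.7 < X < 19.9) = 0.5·0.999987 + 0.5·0.136042 = 0.568015.

0.568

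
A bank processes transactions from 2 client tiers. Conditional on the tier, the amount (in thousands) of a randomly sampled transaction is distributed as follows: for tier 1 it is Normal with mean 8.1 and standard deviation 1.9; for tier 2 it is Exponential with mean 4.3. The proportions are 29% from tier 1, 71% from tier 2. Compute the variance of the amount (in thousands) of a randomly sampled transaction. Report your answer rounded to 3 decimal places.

Per component, 1: μ=8.1, E[X²]=69.22; 2: μ=4.3, E[X²]=36.98.
E[X] = 0.29·8.1 + 0.71·4.3 = 5.402.
E[X²] = 0.29·69.22 + 0.71·36.98 = 46.3296.
Var(X) = E[X²] − (E[X])² = 46.3296 − 29.1816 = 17.148.

17.148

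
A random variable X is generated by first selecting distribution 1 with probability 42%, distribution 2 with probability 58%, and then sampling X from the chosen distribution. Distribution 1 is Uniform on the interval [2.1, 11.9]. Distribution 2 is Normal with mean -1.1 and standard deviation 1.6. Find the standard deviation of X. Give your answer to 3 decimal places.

4.564

Per component, 1: μ=7, E[X²]=57.0033; 2: μ=-1.1, E[X²]=3.77.
E[X] = 0.42·7 + 0.58·-1.1 = 2.302.
E[X²] = 0.42·57.0033 + 0.58·3.77 = 26.128.
Var(X) = E[X²] − (E[X])² = 26.128 − 5.2992 = 20.8288.
SD(X) = √20.8288 = 4.56386.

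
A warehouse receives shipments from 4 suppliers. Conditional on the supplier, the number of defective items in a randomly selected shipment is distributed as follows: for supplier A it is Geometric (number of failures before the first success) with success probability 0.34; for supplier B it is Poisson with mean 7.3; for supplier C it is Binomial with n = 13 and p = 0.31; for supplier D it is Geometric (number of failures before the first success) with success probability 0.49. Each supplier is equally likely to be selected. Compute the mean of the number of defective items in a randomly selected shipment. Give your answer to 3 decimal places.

Component means — A: 1.94118; B: 7.3; C: 4.03; D: 1.04082.
E[X] = 0.25·1.94118 + 0.25·7.3 + 0.25·4.03 + 0.25·1.04082 = 3.578.

3.578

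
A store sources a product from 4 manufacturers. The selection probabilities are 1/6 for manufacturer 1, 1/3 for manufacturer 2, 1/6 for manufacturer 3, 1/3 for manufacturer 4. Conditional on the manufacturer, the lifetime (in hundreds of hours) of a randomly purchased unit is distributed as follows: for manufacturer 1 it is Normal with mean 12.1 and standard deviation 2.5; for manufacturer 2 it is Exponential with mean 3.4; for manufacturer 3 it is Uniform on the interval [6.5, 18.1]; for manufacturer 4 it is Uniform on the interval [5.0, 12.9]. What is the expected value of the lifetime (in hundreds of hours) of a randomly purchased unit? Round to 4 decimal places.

Component means — 1: 12.1; 2: 3.4; 3: 12.3; 4: 8.95.
E[X] = 0.166667·12.1 + 0.333333·3.4 + 0.166667·12.3 + 0.333333·8.95 = 8.18333.

8.1833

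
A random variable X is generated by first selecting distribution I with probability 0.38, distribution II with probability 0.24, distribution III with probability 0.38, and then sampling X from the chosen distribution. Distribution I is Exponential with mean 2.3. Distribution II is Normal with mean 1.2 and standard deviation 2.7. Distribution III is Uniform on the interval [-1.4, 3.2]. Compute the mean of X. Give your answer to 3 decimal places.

Component means — I: 2.3; II: 1.2; III: 0.9.
E[X] = 0.38·2.3 + 0.24·1.2 + 0.38·0.9 = 1.504.

1.504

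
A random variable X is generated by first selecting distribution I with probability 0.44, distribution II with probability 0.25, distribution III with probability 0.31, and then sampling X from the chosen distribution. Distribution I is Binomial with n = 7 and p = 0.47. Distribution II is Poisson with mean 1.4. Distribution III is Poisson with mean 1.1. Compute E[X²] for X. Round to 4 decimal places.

For each component E[X²] = Var + (mean)², giving I: 12.5678; II: 3.36; III: 2.31.
Overall E[X²] = 0.44·12.5678 + 0.25·3.36 + 0.31·2.31 = 7.08593.

7.0859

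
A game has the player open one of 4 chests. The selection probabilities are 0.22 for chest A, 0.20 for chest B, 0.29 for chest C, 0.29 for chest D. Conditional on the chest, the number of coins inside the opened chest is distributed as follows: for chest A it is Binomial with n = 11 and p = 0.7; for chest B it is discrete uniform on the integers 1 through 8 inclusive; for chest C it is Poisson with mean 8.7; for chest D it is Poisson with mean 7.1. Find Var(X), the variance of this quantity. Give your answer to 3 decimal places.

Per component, A: μ=7.7, E[X²]=61.6; B: μ=4.5, E[X²]=25.5; C: μ=8.7, E[X²]=84.39; D: μ=7.1, E[X²]=57.51.
E[X] = 0.22·7.7 + 0.2·4.5 + 0.29·8.7 + 0.29·7.1 = 7.176.
E[X²] = 0.22·61.6 + 0.2·25.5 + 0.29·84.39 + 0.29·57.51 = 59.803.
Var(X) = E[X²] − (E[X])² = 59.803 − 51.495 = 8.30802.

8.308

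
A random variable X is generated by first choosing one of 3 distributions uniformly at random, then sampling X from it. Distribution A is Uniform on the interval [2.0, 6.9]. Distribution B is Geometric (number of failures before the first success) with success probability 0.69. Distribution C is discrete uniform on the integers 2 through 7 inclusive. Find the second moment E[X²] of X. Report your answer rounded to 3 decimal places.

15.274

For each component E[X²] = Var + (mean)², giving A: 21.8033; B: 0.852972; C: 23.1667.
Overall E[X²] = 0.333333·21.8033 + 0.333333·0.852972 + 0.333333·23.1667 = 15.2743.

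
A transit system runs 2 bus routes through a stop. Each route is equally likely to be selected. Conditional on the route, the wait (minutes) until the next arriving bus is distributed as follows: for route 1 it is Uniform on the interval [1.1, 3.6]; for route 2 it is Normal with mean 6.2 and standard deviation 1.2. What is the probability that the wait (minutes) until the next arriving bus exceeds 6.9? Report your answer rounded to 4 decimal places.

Conditional on each route, P(X > 6.9): 1: 0; 2: 0.279834.
By total probability, P(X > 6.9) = 0.5·0 + 0.5·0.279834 = 0.139917.

0.1399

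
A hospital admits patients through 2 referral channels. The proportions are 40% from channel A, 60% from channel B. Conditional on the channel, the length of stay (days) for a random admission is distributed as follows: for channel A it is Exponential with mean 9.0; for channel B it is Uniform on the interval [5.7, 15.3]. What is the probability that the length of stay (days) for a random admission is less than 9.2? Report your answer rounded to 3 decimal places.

0.475

Conditional on each channel, P(X < 9.2): A: 0.640205; B: 0.364583.
By total probability, P(X < 9.2) = 0.4·0.640205 + 0.6·0.364583 = 0.474832.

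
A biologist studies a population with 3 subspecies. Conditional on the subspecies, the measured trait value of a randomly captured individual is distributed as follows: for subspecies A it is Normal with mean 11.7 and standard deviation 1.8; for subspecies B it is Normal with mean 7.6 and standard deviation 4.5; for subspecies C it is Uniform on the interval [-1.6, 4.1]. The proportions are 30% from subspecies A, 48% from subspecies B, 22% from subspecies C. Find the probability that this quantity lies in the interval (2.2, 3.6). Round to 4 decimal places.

Conditional on each subspecies, P(2.2 < X < 3.6): A: 3.33229e-06; B: 0.0719617; C: 0.245614.
By total probability, P(2.2 < X < 3.6) = 0.3·3.33229e-06 + 0.48·0.0719617 + 0.22·0.245614 = 0.0885777.

0.0886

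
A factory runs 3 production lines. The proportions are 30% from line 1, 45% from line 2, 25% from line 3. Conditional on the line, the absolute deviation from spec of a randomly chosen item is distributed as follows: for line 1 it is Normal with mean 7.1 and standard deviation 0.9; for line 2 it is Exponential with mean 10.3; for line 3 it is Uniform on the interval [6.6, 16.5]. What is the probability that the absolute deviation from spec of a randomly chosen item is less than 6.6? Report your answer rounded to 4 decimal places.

Conditional on each line, P(X < 6.6): 1: 0.289257; 2: 0.473117; 3: 0.
By total probability, P(X < 6.6) = 0.3·0.289257 + 0.45·0.473117 + 0.25·0 = 0.29968.

0.2997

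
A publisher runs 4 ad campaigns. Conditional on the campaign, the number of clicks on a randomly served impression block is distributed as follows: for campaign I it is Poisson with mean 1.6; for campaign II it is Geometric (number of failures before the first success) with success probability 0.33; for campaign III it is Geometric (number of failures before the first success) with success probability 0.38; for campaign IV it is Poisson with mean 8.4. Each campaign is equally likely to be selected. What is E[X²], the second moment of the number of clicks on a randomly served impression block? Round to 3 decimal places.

For each component E[X²] = Var + (mean)², giving I: 4.16; II: 10.2746; III: 6.95568; IV: 78.96.
Overall E[X²] = 0.25·4.16 + 0.25·10.2746 + 0.25·6.95568 + 0.25·78.96 = 25.0876.

25.088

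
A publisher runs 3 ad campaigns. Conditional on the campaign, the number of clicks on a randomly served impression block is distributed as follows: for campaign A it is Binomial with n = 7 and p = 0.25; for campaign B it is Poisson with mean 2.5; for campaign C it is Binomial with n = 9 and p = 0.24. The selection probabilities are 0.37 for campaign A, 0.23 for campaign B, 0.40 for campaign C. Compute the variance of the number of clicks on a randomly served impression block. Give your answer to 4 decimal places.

1.8006

Per component, A: μ=1.75, E[X²]=4.375; B: μ=2.5, E[X²]=8.75; C: μ=2.16, E[X²]=6.3072.
E[X] = 0.37·1.75 + 0.23·2.5 + 0.4·2.16 = 2.0865.
E[X²] = 0.37·4.375 + 0.23·8.75 + 0.4·6.3072 = 6.15413.
Var(X) = E[X²] − (E[X])² = 6.15413 − 4.35348 = 1.80065.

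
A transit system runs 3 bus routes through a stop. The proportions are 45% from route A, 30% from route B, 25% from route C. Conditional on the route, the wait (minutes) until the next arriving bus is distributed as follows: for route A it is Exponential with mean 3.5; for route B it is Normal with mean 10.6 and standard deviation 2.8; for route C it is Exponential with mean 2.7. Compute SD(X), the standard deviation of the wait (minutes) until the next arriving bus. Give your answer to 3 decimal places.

Per component, A: μ=3.5, E[X²]=24.5; B: μ=10.6, E[X²]=120.2; C: μ=2.7, E[X²]=14.58.
E[X] = 0.45·3.5 + 0.3·10.6 + 0.25·2.7 = 5.43.
E[X²] = 0.45·24.5 + 0.3·120.2 + 0.25·14.58 = 50.73.
Var(X) = E[X²] − (E[X])² = 50.73 − 29.4849 = 21.2451.
SD(X) = √21.2451 = 4.60924.

4.609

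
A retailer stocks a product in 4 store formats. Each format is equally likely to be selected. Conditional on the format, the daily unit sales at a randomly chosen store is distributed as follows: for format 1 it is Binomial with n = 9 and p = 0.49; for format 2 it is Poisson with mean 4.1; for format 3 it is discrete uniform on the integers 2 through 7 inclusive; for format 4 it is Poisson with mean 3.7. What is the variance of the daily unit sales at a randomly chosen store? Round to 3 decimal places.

Per component, 1: μ=4.41, E[X²]=21.6972; 2: μ=4.1, E[X²]=20.91; 3: μ=4.5, E[X²]=23.1667; 4: μ=3.7, E[X²]=17.39.
E[X] = 0.25·4.41 + 0.25·4.1 + 0.25·4.5 + 0.25·3.7 = 4.1775.
E[X²] = 0.25·21.6972 + 0.25·20.91 + 0.25·23.1667 + 0.25·17.39 = 20.791.
Var(X) = E[X²] − (E[X])² = 20.791 − 17.4515 = 3.33946.

3.339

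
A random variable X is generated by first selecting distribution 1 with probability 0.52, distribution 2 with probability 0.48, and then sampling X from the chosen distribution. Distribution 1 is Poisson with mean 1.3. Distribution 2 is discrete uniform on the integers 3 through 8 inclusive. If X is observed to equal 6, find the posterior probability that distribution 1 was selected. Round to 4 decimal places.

Likelihoods P(X=6 | ·): 1: 0.00182703; 2: 0.166667.
Posterior ∝ prior × likelihood. Numerator for 1: 0.52·0.00182703 = 0.000950054.
Normalizing constant: 0.52·0.00182703 + 0.48·0.166667 = 0.0809501.
P(1 | observation) = 0.000950054 / 0.0809501 = 0.0117363.

0.0117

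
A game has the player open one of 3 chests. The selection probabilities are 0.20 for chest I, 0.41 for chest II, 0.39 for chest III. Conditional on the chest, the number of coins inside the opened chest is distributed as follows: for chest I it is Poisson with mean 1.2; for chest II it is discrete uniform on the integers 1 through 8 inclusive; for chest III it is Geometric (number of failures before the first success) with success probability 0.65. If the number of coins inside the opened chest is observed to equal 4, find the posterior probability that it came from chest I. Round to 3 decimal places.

Likelihoods P(X=4 | ·): I: 0.0260232; II: 0.125; III: 0.00975406.
Posterior ∝ prior × likelihood. Numerator for I: 0.2·0.0260232 = 0.00520464.
Normalizing constant: 0.2·0.0260232 + 0.41·0.125 + 0.39·0.00975406 = 0.0602587.
P(I | observation) = 0.00520464 / 0.0602587 = 0.0863715.

0.086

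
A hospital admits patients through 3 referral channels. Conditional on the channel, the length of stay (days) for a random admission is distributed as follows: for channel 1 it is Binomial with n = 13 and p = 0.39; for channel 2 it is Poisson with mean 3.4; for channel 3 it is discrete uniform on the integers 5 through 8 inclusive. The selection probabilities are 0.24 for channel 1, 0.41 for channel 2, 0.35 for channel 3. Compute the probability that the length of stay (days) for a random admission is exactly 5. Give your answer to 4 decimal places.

0.1927

Conditional on each channel, P(X = 5): 1: 0.222608; 2: 0.126361; 3: 0.25.
By total probability, P(X = 5) = 0.24·0.222608 + 0.41·0.126361 + 0.35·0.25 = 0.192734.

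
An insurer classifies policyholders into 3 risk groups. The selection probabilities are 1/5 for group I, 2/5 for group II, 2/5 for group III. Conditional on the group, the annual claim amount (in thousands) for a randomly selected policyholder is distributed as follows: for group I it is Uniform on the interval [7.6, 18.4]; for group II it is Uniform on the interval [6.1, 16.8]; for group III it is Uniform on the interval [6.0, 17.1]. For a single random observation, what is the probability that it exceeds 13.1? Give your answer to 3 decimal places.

0.381

Conditional on each group, P(X > 13.1): I: 0.490741; II: 0.345794; III: 0.36036.
By total probability, P(X > 13.1) = 0.2·0.490741 + 0.4·0.345794 + 0.4·0.36036 = 0.38061.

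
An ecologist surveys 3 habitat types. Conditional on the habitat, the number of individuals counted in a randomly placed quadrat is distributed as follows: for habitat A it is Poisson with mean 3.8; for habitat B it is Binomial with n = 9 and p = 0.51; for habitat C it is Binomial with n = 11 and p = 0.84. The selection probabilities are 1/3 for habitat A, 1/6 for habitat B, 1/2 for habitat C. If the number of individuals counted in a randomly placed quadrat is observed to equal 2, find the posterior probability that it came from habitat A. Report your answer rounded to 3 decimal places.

Likelihoods P(X=2 | ·): A: 0.161517; B: 0.0635061; C: 2.66687e-06.
Posterior ∝ prior × likelihood. Numerator for A: 0.333333·0.161517 = 0.053839.
Normalizing constant: 0.333333·0.161517 + 0.166667·0.0635061 + 0.5·2.66687e-06 = 0.0644247.
P(A | observation) = 0.053839 / 0.0644247 = 0.835689.

0.836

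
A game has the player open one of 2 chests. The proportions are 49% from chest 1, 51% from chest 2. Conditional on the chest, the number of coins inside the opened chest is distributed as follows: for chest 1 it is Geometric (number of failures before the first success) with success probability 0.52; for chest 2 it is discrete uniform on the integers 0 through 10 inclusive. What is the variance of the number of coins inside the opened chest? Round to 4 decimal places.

Per component, 1: μ=0.923077, E[X²]=2.62722; 2: μ=5, E[X²]=35.
E[X] = 0.49·0.923077 + 0.51·5 = 3.00231.
E[X²] = 0.49·2.62722 + 0.51·35 = 19.1373.
Var(X) = E[X²] − (E[X])² = 19.1373 − 9.01385 = 10.1235.

10.1235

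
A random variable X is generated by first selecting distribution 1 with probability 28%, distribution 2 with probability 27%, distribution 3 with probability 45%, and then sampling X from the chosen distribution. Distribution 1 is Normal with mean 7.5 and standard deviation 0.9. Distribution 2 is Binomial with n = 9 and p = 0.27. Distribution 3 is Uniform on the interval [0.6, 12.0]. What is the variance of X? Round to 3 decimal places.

9.524

Per component, 1: μ=7.5, E[X²]=57.06; 2: μ=2.43, E[X²]=7.6788; 3: μ=6.3, E[X²]=50.52.
E[X] = 0.28·7.5 + 0.27·2.43 + 0.45·6.3 = 5.5911.
E[X²] = 0.28·57.06 + 0.27·7.6788 + 0.45·50.52 = 40.7841.
Var(X) = E[X²] − (E[X])² = 40.7841 − 31.2604 = 9.52368.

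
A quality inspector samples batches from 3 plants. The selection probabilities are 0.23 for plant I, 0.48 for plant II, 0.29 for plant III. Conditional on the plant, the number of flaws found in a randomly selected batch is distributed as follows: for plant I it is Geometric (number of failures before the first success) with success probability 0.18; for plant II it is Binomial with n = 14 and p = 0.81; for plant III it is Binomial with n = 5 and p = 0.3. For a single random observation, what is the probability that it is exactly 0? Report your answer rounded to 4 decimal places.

0.0901

Conditional on each plant, P(X = 0): I: 0.18; II: 7.99007e-11; III: 0.16807.
By total probability, P(X = 0) = 0.23·0.18 + 0.48·7.99007e-11 + 0.29·0.16807 = 0.0901403.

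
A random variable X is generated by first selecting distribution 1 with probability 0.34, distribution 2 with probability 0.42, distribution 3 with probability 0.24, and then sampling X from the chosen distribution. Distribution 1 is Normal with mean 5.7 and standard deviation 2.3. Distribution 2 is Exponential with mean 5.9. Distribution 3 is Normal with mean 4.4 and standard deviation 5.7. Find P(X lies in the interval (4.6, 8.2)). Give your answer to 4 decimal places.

0.3294

Conditional on each component, P(4.6 < X < 8.2): 1: 0.54524; 2: 0.209444; 3: 0.233512.
By total probability, P(4.6 < X < 8.2) = 0.34·0.54524 + 0.42·0.209444 + 0.24·0.233512 = 0.329391.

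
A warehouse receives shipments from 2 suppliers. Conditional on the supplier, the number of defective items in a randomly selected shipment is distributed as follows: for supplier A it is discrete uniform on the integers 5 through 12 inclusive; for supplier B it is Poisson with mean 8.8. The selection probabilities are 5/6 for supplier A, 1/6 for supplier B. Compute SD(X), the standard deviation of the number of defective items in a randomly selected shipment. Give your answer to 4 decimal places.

Per component, A: μ=8.5, E[X²]=77.5; B: μ=8.8, E[X²]=86.24.
E[X] = 0.833333·8.5 + 0.166667·8.8 = 8.55.
E[X²] = 0.833333·77.5 + 0.166667·86.24 = 78.9567.
Var(X) = E[X²] − (E[X])² = 78.9567 − 73.1025 = 5.85417.
SD(X) = √5.85417 = 2.41954.

2.4195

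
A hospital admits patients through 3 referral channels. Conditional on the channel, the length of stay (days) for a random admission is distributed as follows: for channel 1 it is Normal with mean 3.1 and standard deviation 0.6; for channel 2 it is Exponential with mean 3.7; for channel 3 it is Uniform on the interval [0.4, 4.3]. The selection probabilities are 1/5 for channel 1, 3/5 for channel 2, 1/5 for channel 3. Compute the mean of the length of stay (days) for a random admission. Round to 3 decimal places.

Component means — 1: 3.1; 2: 3.7; 3: 2.35.
E[X] = 0.2·3.1 + 0.6·3.7 + 0.2·2.35 = 3.31.

3.310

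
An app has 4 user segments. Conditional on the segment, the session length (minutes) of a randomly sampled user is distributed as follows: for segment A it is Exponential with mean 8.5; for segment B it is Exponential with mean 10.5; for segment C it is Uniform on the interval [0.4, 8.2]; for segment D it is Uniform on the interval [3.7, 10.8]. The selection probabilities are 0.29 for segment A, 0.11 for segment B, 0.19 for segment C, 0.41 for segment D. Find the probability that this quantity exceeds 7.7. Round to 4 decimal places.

Conditional on each segment, P(X > 7.7): A: 0.404185; B: 0.480305; C: 0.0641026; D: 0.43662.
By total probability, P(X > 7.7) = 0.29·0.404185 + 0.11·0.480305 + 0.19·0.0641026 + 0.41·0.43662 = 0.361241.

0.3612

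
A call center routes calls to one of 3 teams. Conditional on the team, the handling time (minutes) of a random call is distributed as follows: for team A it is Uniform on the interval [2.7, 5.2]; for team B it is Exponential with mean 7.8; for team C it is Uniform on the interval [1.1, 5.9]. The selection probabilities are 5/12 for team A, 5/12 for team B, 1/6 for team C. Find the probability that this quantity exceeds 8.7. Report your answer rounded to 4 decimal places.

Conditional on each team, P(X > 8.7): A: 0; B: 0.327789; C: 0.
By total probability, P(X > 8.7) = 0.416667·0 + 0.416667·0.327789 + 0.166667·0 = 0.136579.

0.1366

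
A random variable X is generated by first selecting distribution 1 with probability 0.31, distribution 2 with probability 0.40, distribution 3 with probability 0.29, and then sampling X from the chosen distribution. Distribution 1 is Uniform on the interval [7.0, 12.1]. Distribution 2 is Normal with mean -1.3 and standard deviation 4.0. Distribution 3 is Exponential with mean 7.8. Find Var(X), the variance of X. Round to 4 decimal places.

Per component, 1: μ=9.55, E[X²]=93.37; 2: μ=-1.3, E[X²]=17.69; 3: μ=7.8, E[X²]=121.68.
E[X] = 0.31·9.55 + 0.4·-1.3 + 0.29·7.8 = 4.7025.
E[X²] = 0.31·93.37 + 0.4·17.69 + 0.29·121.68 = 71.3079.
Var(X) = E[X²] − (E[X])² = 71.3079 − 22.1135 = 49.1944.

49.1944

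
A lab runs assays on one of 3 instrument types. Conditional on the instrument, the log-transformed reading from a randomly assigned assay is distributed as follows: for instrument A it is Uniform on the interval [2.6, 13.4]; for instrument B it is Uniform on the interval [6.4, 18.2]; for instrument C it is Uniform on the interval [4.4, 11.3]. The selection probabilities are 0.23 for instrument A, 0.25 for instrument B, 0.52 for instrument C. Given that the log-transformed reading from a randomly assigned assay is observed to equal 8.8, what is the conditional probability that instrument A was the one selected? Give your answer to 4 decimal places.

Likelihoods f(8.8 | ·): A: 0.0925926; B: 0.0847458; C: 0.144928.
Posterior ∝ prior × likelihood. Numerator for A: 0.23·0.0925926 = 0.0212963.
Normalizing constant: 0.23·0.0925926 + 0.25·0.0847458 + 0.52·0.144928 = 0.117845.
P(A | observation) = 0.0212963 / 0.117845 = 0.180714.

0.1807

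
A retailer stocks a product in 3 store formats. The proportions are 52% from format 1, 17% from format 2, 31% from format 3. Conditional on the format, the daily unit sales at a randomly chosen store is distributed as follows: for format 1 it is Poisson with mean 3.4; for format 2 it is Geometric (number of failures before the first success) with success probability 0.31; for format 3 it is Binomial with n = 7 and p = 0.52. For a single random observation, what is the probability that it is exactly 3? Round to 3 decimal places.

Conditional on each format, P(X = 3): 1: 0.218617; 2: 0.101838; 3: 0.261242.
By total probability, P(X = 3) = 0.52·0.218617 + 0.17·0.101838 + 0.31·0.261242 = 0.211978.

0.212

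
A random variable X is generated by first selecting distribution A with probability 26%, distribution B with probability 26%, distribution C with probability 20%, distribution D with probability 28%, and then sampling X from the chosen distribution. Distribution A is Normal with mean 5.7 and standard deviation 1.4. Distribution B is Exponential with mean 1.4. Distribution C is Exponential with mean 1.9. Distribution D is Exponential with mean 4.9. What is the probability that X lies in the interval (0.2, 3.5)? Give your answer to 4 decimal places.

Conditional on each component, P(0.2 < X < 3.5): A: 0.0579988; B: 0.784793; C: 0.741604; D: 0.470464.
By total probability, P(0.2 < X < 3.5) = 0.26·0.0579988 + 0.26·0.784793 + 0.2·0.741604 + 0.28·0.470464 = 0.499177.

0.4992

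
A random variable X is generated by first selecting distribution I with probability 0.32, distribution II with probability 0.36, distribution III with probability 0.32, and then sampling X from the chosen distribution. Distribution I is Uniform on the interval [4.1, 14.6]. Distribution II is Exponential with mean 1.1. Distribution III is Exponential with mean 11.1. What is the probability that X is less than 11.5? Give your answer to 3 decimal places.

0.792

Conditional on each component, P(X < 11.5): I: 0.704762; II: 0.999971; III: 0.645141.
By total probability, P(X < 11.5) = 0.32·0.704762 + 0.36·0.999971 + 0.32·0.645141 = 0.791959.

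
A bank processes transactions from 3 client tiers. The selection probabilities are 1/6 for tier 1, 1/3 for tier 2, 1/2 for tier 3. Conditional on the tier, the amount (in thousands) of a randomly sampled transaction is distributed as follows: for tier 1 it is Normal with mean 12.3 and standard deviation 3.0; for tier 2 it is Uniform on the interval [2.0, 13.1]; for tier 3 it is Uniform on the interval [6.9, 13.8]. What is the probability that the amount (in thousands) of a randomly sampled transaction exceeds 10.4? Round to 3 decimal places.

0.450

Conditional on each tier, P(X > 10.4): 1: 0.736742; 2: 0.243243; 3: 0.492754.
By total probability, P(X > 10.4) = 0.166667·0.736742 + 0.333333·0.243243 + 0.5·0.492754 = 0.450248.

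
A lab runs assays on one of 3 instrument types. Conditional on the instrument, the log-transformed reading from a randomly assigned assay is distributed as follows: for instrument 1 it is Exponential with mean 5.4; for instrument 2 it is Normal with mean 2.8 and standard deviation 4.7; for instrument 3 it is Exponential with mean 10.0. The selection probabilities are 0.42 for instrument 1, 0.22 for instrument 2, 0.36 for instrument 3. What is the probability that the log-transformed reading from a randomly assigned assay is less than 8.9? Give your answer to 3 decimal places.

Conditional on each instrument, P(X < 8.9): 1: 0.807594; 2: 0.902834; 3: 0.589344.
By total probability, P(X < 8.9) = 0.42·0.807594 + 0.22·0.902834 + 0.36·0.589344 = 0.749977.

0.750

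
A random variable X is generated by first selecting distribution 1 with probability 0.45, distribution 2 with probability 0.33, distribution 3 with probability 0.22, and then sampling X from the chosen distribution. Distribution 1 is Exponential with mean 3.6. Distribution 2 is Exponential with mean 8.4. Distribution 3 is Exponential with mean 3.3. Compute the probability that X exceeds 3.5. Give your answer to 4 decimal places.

Conditional on each component, P(X > 3.5): 1: 0.378242; 2: 0.659241; 3: 0.346246.
By total probability, P(X > 3.5) = 0.45·0.378242 + 0.33·0.659241 + 0.22·0.346246 = 0.463932.

0.4639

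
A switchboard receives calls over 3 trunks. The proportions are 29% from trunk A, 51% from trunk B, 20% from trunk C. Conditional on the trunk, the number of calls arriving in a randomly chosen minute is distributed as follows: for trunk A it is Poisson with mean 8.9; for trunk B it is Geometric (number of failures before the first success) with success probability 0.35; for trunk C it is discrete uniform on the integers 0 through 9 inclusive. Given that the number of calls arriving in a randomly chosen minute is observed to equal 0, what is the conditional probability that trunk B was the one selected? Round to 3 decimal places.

Likelihoods P(X=0 | ·): A: 0.000136389; B: 0.35; C: 0.1.
Posterior ∝ prior × likelihood. Numerator for B: 0.51·0.35 = 0.1785.
Normalizing constant: 0.29·0.000136389 + 0.51·0.35 + 0.2·0.1 = 0.19854.
P(B | observation) = 0.1785 / 0.19854 = 0.899065.

0.899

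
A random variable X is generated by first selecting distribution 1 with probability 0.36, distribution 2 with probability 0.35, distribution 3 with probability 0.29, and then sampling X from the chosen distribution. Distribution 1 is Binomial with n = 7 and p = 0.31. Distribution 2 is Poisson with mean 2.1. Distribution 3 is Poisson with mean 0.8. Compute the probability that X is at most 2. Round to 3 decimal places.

0.728

Conditional on each component, P(X ≤ 2): 1: 0.624283; 2: 0.649631; 3: 0.952577.
By total probability, P(X ≤ 2) = 0.36·0.624283 + 0.35·0.649631 + 0.29·0.952577 = 0.72836.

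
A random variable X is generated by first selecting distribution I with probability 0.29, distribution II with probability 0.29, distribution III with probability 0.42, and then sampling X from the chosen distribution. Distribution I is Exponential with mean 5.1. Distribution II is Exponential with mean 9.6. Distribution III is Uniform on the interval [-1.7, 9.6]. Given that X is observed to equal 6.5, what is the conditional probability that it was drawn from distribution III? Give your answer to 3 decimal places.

Likelihoods f(6.5 | ·): I: 0.0548173; II: 0.0529267; III: 0.0884956.
Posterior ∝ prior × likelihood. Numerator for III: 0.42·0.0884956 = 0.0371681.
Normalizing constant: 0.29·0.0548173 + 0.29·0.0529267 + 0.42·0.0884956 = 0.0684139.
P(III | observation) = 0.0371681 / 0.0684139 = 0.543283.

0.543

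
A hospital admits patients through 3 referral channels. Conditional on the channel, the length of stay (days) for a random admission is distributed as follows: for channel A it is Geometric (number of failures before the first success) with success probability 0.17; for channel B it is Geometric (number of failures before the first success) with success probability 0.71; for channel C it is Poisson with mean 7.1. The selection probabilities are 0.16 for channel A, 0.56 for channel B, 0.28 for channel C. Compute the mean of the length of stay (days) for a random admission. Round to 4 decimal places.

2.9979

Component means — A: 4.88235; B: 0.408451; C: 7.1.
E[X] = 0.16·4.88235 + 0.56·0.408451 + 0.28·7.1 = 2.99791.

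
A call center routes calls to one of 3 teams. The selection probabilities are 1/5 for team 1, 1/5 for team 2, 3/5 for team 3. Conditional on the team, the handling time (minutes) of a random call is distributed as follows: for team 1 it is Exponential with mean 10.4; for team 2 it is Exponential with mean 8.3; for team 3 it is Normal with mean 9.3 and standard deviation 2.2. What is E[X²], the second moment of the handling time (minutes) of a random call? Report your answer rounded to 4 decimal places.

For each component E[X²] = Var + (mean)², giving 1: 216.32; 2: 137.78; 3: 91.33.
Overall E[X²] = 0.2·216.32 + 0.2·137.78 + 0.6·91.33 = 125.618.

125.6180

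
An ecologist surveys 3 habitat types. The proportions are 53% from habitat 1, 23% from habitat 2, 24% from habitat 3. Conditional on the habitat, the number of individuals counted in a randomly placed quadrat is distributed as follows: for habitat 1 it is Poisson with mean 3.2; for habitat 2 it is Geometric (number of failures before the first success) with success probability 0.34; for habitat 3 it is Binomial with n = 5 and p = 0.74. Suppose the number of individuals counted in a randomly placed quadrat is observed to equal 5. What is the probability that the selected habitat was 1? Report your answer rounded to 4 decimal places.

Likelihoods P(X=5 | ·): 1: 0.113979; 2: 0.0425793; 3: 0.221901.
Posterior ∝ prior × likelihood. Numerator for 1: 0.53·0.113979 = 0.0604091.
Normalizing constant: 0.53·0.113979 + 0.23·0.0425793 + 0.24·0.221901 = 0.123458.
P(1 | observation) = 0.0604091 / 0.123458 = 0.489307.

0.4893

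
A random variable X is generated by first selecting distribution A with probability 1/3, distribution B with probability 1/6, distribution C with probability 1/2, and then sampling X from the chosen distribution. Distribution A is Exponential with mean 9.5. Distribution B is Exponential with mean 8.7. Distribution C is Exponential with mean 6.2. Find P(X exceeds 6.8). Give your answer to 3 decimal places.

Conditional on each component, P(X > 6.8): A: 0.488806; B: 0.457669; C: 0.333947.
By total probability, P(X > 6.8) = 0.333333·0.488806 + 0.166667·0.457669 + 0.5·0.333947 = 0.406187.

0.406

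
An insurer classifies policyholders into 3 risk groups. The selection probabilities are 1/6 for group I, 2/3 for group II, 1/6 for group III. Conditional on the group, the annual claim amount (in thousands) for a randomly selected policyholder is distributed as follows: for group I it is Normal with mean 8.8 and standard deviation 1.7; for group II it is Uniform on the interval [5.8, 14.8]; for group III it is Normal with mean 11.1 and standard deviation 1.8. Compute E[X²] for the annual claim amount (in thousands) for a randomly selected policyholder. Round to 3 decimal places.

For each component E[X²] = Var + (mean)², giving I: 80.33; II: 112.84; III: 126.45.
Overall E[X²] = 0.166667·80.33 + 0.666667·112.84 + 0.166667·126.45 = 109.69.

109.690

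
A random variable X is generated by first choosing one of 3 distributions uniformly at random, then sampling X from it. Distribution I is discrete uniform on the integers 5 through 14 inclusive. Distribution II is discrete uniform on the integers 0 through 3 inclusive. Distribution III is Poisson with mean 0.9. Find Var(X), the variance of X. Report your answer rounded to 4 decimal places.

18.8356

Per component, I: μ=9.5, E[X²]=98.5; II: μ=1.5, E[X²]=3.5; III: μ=0.9, E[X²]=1.71.
E[X] = 0.333333·9.5 + 0.333333·1.5 + 0.333333·0.9 = 3.96667.
E[X²] = 0.333333·98.5 + 0.333333·3.5 + 0.333333·1.71 = 34.57.
Var(X) = E[X²] − (E[X])² = 34.57 − 15.7344 = 18.8356.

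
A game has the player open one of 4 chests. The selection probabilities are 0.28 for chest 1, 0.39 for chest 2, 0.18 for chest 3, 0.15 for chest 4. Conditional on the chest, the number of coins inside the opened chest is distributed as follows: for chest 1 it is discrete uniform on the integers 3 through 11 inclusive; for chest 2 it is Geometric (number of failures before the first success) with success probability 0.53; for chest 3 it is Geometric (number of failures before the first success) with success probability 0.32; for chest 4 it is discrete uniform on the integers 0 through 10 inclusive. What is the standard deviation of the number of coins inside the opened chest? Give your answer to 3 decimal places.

Per component, 1: μ=7, E[X²]=55.6667; 2: μ=0.886792, E[X²]=2.45959; 3: μ=2.125, E[X²]=11.1562; 4: μ=5, E[X²]=35.
E[X] = 0.28·7 + 0.39·0.886792 + 0.18·2.125 + 0.15·5 = 3.43835.
E[X²] = 0.28·55.6667 + 0.39·2.45959 + 0.18·11.1562 + 0.15·35 = 23.804.
Var(X) = E[X²] − (E[X])² = 23.804 − 11.8222 = 11.9818.
SD(X) = √11.9818 = 3.46147.

3.461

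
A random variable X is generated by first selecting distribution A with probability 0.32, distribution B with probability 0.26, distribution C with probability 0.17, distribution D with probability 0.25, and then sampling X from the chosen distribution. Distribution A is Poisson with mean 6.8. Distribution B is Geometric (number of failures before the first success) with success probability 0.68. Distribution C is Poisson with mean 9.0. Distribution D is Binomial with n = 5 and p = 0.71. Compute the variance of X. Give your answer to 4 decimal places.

Per component, A: μ=6.8, E[X²]=53.04; B: μ=0.470588, E[X²]=0.913495; C: μ=9, E[X²]=90; D: μ=3.55, E[X²]=13.632.
E[X] = 0.32·6.8 + 0.26·0.470588 + 0.17·9 + 0.25·3.55 = 4.71585.
E[X²] = 0.32·53.04 + 0.26·0.913495 + 0.17·90 + 0.25·13.632 = 35.9183.
Var(X) = E[X²] − (E[X])² = 35.9183 − 22.2393 = 13.679.

13.6790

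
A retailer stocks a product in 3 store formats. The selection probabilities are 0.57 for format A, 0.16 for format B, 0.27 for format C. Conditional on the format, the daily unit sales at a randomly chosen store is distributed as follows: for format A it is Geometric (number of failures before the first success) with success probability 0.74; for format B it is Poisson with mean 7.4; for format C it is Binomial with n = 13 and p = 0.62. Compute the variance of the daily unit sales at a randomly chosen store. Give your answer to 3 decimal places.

15.977

Per component, A: μ=0.351351, E[X²]=0.598247; B: μ=7.4, E[X²]=62.16; C: μ=8.06, E[X²]=68.0264.
E[X] = 0.57·0.351351 + 0.16·7.4 + 0.27·8.06 = 3.56047.
E[X²] = 0.57·0.598247 + 0.16·62.16 + 0.27·68.0264 = 28.6537.
Var(X) = E[X²] − (E[X])² = 28.6537 − 12.6769 = 15.9768.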